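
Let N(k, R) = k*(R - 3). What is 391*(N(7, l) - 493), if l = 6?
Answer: -184552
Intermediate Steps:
N(k, R) = k*(-3 + R)
391*(N(7, l) - 493) = 391*(7*(-3 + 6) - 493) = 391*(7*3 - 493) = 391*(21 - 493) = 391*(-472) = -184552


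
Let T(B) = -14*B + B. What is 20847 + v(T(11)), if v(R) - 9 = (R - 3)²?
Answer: 42172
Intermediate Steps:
T(B) = -13*B
v(R) = 9 + (-3 + R)² (v(R) = 9 + (R - 3)² = 9 + (-3 + R)²)
20847 + v(T(11)) = 20847 + (9 + (-3 - 13*11)²) = 20847 + (9 + (-3 - 143)²) = 20847 + (9 + (-146)²) = 20847 + (9 + 21316) = 20847 + 21325 = 42172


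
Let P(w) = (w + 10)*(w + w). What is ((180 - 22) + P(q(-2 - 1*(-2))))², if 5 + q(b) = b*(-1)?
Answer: 11664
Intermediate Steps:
q(b) = -5 - b (q(b) = -5 + b*(-1) = -5 - b)
P(w) = 2*w*(10 + w) (P(w) = (10 + w)*(2*w) = 2*w*(10 + w))
((180 - 22) + P(q(-2 - 1*(-2))))² = ((180 - 22) + 2*(-5 - (-2 - 1*(-2)))*(10 + (-5 - (-2 - 1*(-2)))))² = (158 + 2*(-5 - (-2 + 2))*(10 + (-5 - (-2 + 2))))² = (158 + 2*(-5 - 1*0)*(10 + (-5 - 1*0)))² = (158 + 2*(-5 + 0)*(10 + (-5 + 0)))² = (158 + 2*(-5)*(10 - 5))² = (158 + 2*(-5)*5)² = (158 - 50)² = 108² = 11664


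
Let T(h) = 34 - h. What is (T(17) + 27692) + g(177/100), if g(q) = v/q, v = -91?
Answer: 4895393/177 ≈ 27658.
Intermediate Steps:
g(q) = -91/q
(T(17) + 27692) + g(177/100) = ((34 - 1*17) + 27692) - 91/(177/100) = ((34 - 17) + 27692) - 91/(177*(1/100)) = (17 + 27692) - 91/177/100 = 27709 - 91*100/177 = 27709 - 9100/177 = 4895393/177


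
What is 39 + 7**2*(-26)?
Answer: -1235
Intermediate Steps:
39 + 7**2*(-26) = 39 + 49*(-26) = 39 - 1274 = -1235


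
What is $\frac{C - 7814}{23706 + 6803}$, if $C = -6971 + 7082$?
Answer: $- \frac{7703}{30509} \approx -0.25248$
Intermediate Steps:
$C = 111$
$\frac{C - 7814}{23706 + 6803} = \frac{111 - 7814}{23706 + 6803} = - \frac{7703}{30509}$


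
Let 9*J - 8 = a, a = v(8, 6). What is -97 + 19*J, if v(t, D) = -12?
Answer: -949/9 ≈ -105.44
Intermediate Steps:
a = -12
J = -4/9 (J = 8/9 + (⅑)*(-12) = 8/9 - 4/3 = -4/9 ≈ -0.44444)
-97 + 19*J = -97 + 19*(-4/9) = -97 - 76/9 = -949/9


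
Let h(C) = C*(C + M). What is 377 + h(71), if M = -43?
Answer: 2365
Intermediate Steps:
h(C) = C*(-43 + C) (h(C) = C*(C - 43) = C*(-43 + C))
377 + h(71) = 377 + 71*(-43 + 71) = 377 + 71*28 = 377 + 1988 = 2365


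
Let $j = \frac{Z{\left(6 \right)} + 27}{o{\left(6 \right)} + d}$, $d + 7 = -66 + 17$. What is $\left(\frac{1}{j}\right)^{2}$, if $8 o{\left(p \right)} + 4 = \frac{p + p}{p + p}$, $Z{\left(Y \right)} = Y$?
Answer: $\frac{1681}{576} \approx 2.9184$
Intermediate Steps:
$o{\left(p \right)} = - \frac{3}{8}$ ($o{\left(p \right)} = - \frac{1}{2} + \frac{\left(p + p\right) \frac{1}{p + p}}{8} = - \frac{1}{2} + \frac{2 p \frac{1}{2 p}}{8} = - \frac{1}{2} + \frac{1}{8} \cdot 1 = - \frac{1}{2} + \frac{1}{8} = - \frac{3}{8}$)
$d = -56$ ($d = -7 + \left(-66 + 17\right) = -7 - 49 = -56$)
$j = - \frac{24}{41}$ ($j = \frac{6 + 27}{- \frac{3}{8} - 56} = \frac{33}{- \frac{451}{8}} = 33 \left(- \frac{8}{451}\right) = - \frac{24}{41} \approx -0.58537$)
$\left(\frac{1}{j}\right)^{2} = \left(\frac{1}{- \frac{24}{41}}\right)^{2} = \left(- \frac{41}{24}\right)^{2} = \frac{1681}{576}$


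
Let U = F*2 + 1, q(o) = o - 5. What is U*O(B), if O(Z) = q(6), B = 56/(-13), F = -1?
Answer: -1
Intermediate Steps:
q(o) = -5 + o
B = -56/13 (B = 56*(-1/13) = -56/13 ≈ -4.3077)
O(Z) = 1 (O(Z) = -5 + 6 = 1)
U = -1 (U = -1*2 + 1 = -2 + 1 = -1)
U*O(B) = -1*1 = -1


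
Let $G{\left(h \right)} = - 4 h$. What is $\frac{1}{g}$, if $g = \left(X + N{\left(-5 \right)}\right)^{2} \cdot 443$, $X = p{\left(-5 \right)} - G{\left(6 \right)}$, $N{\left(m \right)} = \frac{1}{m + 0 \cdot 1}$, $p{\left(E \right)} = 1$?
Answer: $\frac{25}{6811568} \approx 3.6702 \cdot 10^{-6}$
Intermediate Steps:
$N{\left(m \right)} = \frac{1}{m}$ ($N{\left(m \right)} = \frac{1}{m + 0} = \frac{1}{m}$)
$X = 25$ ($X = 1 - \left(-4\right) 6 = 1 - -24 = 1 + 24 = 25$)
$g = \frac{6811568}{25}$ ($g = \left(25 + \frac{1}{-5}\right)^{2} \cdot 443 = \left(25 - \frac{1}{5}\right)^{2} \cdot 443 = \left(\frac{124}{5}\right)^{2} \cdot 443 = \frac{15376}{25} \cdot 443 = \frac{6811568}{25} \approx 2.7246 \cdot 10^{5}$)
$\frac{1}{g} = \frac{1}{\frac{6811568}{25}} = \frac{25}{6811568}$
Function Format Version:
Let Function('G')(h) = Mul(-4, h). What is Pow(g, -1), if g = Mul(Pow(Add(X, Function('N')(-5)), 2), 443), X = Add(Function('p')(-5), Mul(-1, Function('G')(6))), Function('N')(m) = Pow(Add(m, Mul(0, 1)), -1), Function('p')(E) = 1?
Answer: Rational(25, 6811568) ≈ 3.6702e-6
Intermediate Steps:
Function('N')(m) = Pow(m, -1) (Function('N')(m) = Pow(Add(m, 0), -1) = Pow(m, -1))
X = 25 (X = Add(1, Mul(-1, Mul(-4, 6))) = Add(1, Mul(-1, -24)) = Add(1, 24) = 25)
g = Rational(6811568, 25) (g = Mul(Pow(Add(25, Pow(-5, -1)), 2), 443) = Mul(Pow(Add(25, Rational(-1, 5)), 2), 443) = Mul(Pow(Rational(124, 5), 2), 443) = Mul(Rational(15376, 25), 443) = Rational(6811568, 25) ≈ 2.7246e+5)
Pow(g, -1) = Pow(Rational(6811568, 25), -1) = Rational(25, 6811568)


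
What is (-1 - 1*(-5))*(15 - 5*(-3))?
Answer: 120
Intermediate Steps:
(-1 - 1*(-5))*(15 - 5*(-3)) = (-1 + 5)*(15 + 15) = 4*30 = 120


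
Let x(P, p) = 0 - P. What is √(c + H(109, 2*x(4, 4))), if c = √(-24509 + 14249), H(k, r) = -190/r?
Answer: √(95 + 24*I*√285)/2 ≈ 7.9934 + 6.336*I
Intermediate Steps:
x(P, p) = -P
c = 6*I*√285 (c = √(-10260) = 6*I*√285 ≈ 101.29*I)
√(c + H(109, 2*x(4, 4))) = √(6*I*√285 - 190/(2*(-1*4))) = √(6*I*√285 - 190/(2*(-4))) = √(6*I*√285 - 190/(-8)) = √(6*I*√285 - 190*(-⅛)) = √(6*I*√285 + 95/4) = √(95/4 + 6*I*√285)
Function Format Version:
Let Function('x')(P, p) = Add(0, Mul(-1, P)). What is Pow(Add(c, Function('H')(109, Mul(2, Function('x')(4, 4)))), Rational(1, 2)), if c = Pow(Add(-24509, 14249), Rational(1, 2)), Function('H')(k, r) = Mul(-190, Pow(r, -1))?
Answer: Mul(Rational(1, 2), Pow(Add(95, Mul(24, I, Pow(285, Rational(1, 2)))), Rational(1, 2))) ≈ Add(7.9934, Mul(6.3360, I))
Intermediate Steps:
Function('x')(P, p) = Mul(-1, P)
c = Mul(6, I, Pow(285, Rational(1, 2))) (c = Pow(-10260, Rational(1, 2)) = Mul(6, I, Pow(285, Rational(1, 2))) ≈ Mul(101.29, I))
Pow(Add(c, Function('H')(109, Mul(2, Function('x')(4, 4)))), Rational(1, 2)) = Pow(Add(Mul(6, I, Pow(285, Rational(1, 2))), Mul(-190, Pow(Mul(2, Mul(-1, 4)), -1))), Rational(1, 2)) = Pow(Add(Mul(6, I, Pow(285, Rational(1, 2))), Mul(-190, Pow(Mul(2, -4), -1))), Rational(1, 2)) = Pow(Add(Mul(6, I, Pow(285, Rational(1, 2))), Mul(-190, Pow(-8, -1))), Rational(1, 2)) = Pow(Add(Mul(6, I, Pow(285, Rational(1, 2))), Mul(-190, Rational(-1, 8))), Rational(1, 2)) = Pow(Add(Mul(6, I, Pow(285, Rational(1, 2))), Rational(95, 4)), Rational(1, 2)) = Pow(Add(Rational(95, 4), Mul(6, I, Pow(285, Rational(1, 2)))), Rational(1, 2))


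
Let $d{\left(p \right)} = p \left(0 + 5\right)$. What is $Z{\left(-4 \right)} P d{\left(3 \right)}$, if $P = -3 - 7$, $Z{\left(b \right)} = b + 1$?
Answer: $450$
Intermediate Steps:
$Z{\left(b \right)} = 1 + b$
$d{\left(p \right)} = 5 p$ ($d{\left(p \right)} = p 5 = 5 p$)
$P = -10$
$Z{\left(-4 \right)} P d{\left(3 \right)} = \left(1 - 4\right) \left(-10\right) 5 \cdot 3 = \left(-3\right) \left(-10\right) 15 = 30 \cdot 15 = 450$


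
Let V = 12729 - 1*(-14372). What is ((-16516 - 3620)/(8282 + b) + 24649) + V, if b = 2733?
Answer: 570006114/11015 ≈ 51748.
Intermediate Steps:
V = 27101 (V = 12729 + 14372 = 27101)
((-16516 - 3620)/(8282 + b) + 24649) + V = ((-16516 - 3620)/(8282 + 2733) + 24649) + 27101 = (-20136/11015 + 24649) + 27101 = 271488599/11015 + 27101 = 570006114/11015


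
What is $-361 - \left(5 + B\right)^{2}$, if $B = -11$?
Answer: $-397$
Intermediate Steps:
$-361 - \left(5 + B\right)^{2} = -361 - \left(5 - 11\right)^{2} = -361 - \left(-6\right)^{2} = -361 - 36 = -397$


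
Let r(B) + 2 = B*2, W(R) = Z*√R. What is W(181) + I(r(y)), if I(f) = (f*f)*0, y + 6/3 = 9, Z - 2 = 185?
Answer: 187*√181 ≈ 2515.8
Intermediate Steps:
Z = 187 (Z = 2 + 185 = 187)
y = 7 (y = -2 + 9 = 7)
W(R) = 187*√R
r(B) = -2 + 2*B (r(B) = -2 + B*2 = -2 + 2*B)
I(f) = 0 (I(f) = f²*0 = 0)
W(181) + I(r(y)) = 187*√181 + 0 = 187*√181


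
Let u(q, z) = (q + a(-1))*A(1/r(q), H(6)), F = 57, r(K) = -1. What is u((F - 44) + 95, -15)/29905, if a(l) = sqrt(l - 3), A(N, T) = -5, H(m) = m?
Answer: -108/5981 - 2*I/5981 ≈ -0.018057 - 0.00033439*I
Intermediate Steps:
a(l) = sqrt(-3 + l)
u(q, z) = -10*I - 5*q (u(q, z) = (q + sqrt(-3 - 1))*(-5) = (q + sqrt(-4))*(-5) = (q + 2*I)*(-5) = -10*I - 5*q)
u((F - 44) + 95, -15)/29905 = (-10*I - 5*((57 - 44) + 95))/29905 = (-10*I - 5*(13 + 95))*(1/29905) = (-10*I - 5*108)*(1/29905) = (-10*I - 540)*(1/29905) = (-540 - 10*I)*(1/29905) = -108/5981 - 2*I/5981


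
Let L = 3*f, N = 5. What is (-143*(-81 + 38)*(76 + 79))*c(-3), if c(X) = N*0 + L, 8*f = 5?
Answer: 14296425/8 ≈ 1.7871e+6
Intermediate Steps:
f = 5/8 (f = (⅛)*5 = 5/8 ≈ 0.62500)
L = 15/8 (L = 3*(5/8) = 15/8 ≈ 1.8750)
c(X) = 15/8 (c(X) = 5*0 + 15/8 = 0 + 15/8 = 15/8)
(-143*(-81 + 38)*(76 + 79))*c(-3) = -143*(-81 + 38)*(76 + 79)*(15/8) = -(-6149)*155*(15/8) = -143*(-6665)*(15/8) = 953095*(15/8) = 14296425/8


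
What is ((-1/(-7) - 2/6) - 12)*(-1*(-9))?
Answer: -768/7 ≈ -109.71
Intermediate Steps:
((-1/(-7) - 2/6) - 12)*(-1*(-9)) = ((-1*(-⅐) - 2*⅙) - 12)*9 = ((⅐ - ⅓) - 12)*9 = (-4/21 - 12)*9 = -256/21*9 = -768/7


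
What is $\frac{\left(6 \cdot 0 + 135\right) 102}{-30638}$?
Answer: $- \frac{6885}{15319} \approx -0.44944$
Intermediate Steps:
$\frac{\left(6 \cdot 0 + 135\right) 102}{-30638} = \left(0 + 135\right) 102 \left(- \frac{1}{30638}\right) = 135 \cdot 102 \left(- \frac{1}{30638}\right) = 13770 \left(- \frac{1}{30638}\right) = - \frac{6885}{15319}$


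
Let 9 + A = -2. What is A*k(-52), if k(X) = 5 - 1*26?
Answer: 231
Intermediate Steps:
A = -11 (A = -9 - 2 = -11)
k(X) = -21 (k(X) = 5 - 26 = -21)
A*k(-52) = -11*(-21) = 231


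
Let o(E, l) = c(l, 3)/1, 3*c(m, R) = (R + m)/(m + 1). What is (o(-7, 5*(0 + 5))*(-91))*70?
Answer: -6860/3 ≈ -2286.7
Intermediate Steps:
c(m, R) = (R + m)/(3*(1 + m)) (c(m, R) = ((R + m)/(m + 1))/3 = ((R + m)/(1 + m))/3 = (R + m)/(3*(1 + m)))
o(E, l) = (3 + l)/(3*(1 + l)) (o(E, l) = ((3 + l)/(3*(1 + l)))/1 = ((3 + l)/(3*(1 + l)))*1 = (3 + l)/(3*(1 + l)))
(o(-7, 5*(0 + 5))*(-91))*70 = (((3 + 5*(0 + 5))/(3*(1 + 5*(0 + 5))))*(-91))*70 = (((3 + 5*5)/(3*(1 + 5*5)))*(-91))*70 = (((3 + 25)/(3*(1 + 25)))*(-91))*70 = (((1/3)*28/26)*(-91))*70 = (((1/3)*(1/26)*28)*(-91))*70 = ((14/39)*(-91))*70 = -98/3*70 = -6860/3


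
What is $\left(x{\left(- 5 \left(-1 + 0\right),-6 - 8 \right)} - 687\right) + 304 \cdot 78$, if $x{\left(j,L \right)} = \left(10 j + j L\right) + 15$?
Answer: $23020$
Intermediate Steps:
$x{\left(j,L \right)} = 15 + 10 j + L j$ ($x{\left(j,L \right)} = \left(10 j + L j\right) + 15 = 15 + 10 j + L j$)
$\left(x{\left(- 5 \left(-1 + 0\right),-6 - 8 \right)} - 687\right) + 304 \cdot 78 = \left(\left(15 + 10 \left(- 5 \left(-1 + 0\right)\right) + \left(-6 - 8\right) \left(- 5 \left(-1 + 0\right)\right)\right) - 687\right) + 304 \cdot 78 = \left(\left(15 + 10 \left(\left(-5\right) \left(-1\right)\right) + \left(-6 - 8\right) \left(\left(-5\right) \left(-1\right)\right)\right) - 687\right) + 23712 = \left(\left(15 + 10 \cdot 5 - 70\right) - 687\right) + 23712 = \left(\left(15 + 50 - 70\right) - 687\right) + 23712 = \left(-5 - 687\right) + 23712 = -692 + 23712 = 23020$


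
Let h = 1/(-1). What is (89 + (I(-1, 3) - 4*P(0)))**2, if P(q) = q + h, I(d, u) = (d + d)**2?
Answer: 9409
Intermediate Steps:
h = -1
I(d, u) = 4*d**2 (I(d, u) = (2*d)**2 = 4*d**2)
P(q) = -1 + q (P(q) = q - 1 = -1 + q)
(89 + (I(-1, 3) - 4*P(0)))**2 = (89 + (4*(-1)**2 - 4*(-1 + 0)))**2 = (89 + (4*1 - 4*(-1)))**2 = (89 + (4 + 4))**2 = (89 + 8)**2 = 97**2 = 9409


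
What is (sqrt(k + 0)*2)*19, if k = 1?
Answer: 38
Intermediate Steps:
(sqrt(k + 0)*2)*19 = (sqrt(1 + 0)*2)*19 = (sqrt(1)*2)*19 = (1*2)*19 = 2*19 = 38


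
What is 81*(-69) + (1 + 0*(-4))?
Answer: -5588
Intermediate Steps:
81*(-69) + (1 + 0*(-4)) = -5589 + (1 + 0) = -5589 + 1 = -5588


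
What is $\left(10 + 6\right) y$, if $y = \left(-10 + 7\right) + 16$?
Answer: $208$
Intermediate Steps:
$y = 13$ ($y = -3 + 16 = 13$)
$\left(10 + 6\right) y = \left(10 + 6\right) 13 = 16 \cdot 13 = 208$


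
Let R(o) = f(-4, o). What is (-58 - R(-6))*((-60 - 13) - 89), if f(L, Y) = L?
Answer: 8748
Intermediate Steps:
R(o) = -4
(-58 - R(-6))*((-60 - 13) - 89) = (-58 - 1*(-4))*((-60 - 13) - 89) = (-58 + 4)*(-73 - 89) = -54*(-162) = 8748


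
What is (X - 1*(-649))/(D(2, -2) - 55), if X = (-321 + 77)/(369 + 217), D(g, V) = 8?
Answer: -190035/13771 ≈ -13.800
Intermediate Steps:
X = -122/293 (X = -244/586 = -244*1/586 = -122/293 ≈ -0.41638)
(X - 1*(-649))/(D(2, -2) - 55) = (-122/293 - 1*(-649))/(8 - 55) = (-122/293 + 649)/(-47) = -1/47*190035/293 = -190035/13771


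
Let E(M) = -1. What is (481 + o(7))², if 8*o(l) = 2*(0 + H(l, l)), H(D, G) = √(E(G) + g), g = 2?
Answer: 3705625/16 ≈ 2.3160e+5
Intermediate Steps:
H(D, G) = 1 (H(D, G) = √(-1 + 2) = √1 = 1)
o(l) = ¼ (o(l) = (2*(0 + 1))/8 = (2*1)/8 = (⅛)*2 = ¼)
(481 + o(7))² = (481 + ¼)² = (1925/4)² = 3705625/16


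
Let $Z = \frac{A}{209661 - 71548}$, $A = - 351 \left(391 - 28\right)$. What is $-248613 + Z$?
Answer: $- \frac{34336814682}{138113} \approx -2.4861 \cdot 10^{5}$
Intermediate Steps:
$A = -127413$ ($A = - 351 \left(391 - 28\right) = \left(-351\right) 363 = -127413$)
$Z = - \frac{127413}{138113}$ ($Z = - \frac{127413}{209661 - 71548} = - \frac{127413}{138113} \approx -0.92253$)
$-248613 + Z = -248613 - \frac{127413}{138113} = - \frac{34336814682}{138113}$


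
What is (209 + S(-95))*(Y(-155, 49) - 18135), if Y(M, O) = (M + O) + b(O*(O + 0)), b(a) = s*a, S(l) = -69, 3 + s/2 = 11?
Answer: 2824500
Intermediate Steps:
s = 16 (s = -6 + 2*11 = -6 + 22 = 16)
b(a) = 16*a
Y(M, O) = M + O + 16*O² (Y(M, O) = (M + O) + 16*(O*(O + 0)) = (M + O) + 16*(O*O) = (M + O) + 16*O² = M + O + 16*O²)
(209 + S(-95))*(Y(-155, 49) - 18135) = (209 - 69)*((-155 + 49 + 16*49²) - 18135) = 140*((-155 + 49 + 16*2401) - 18135) = 140*((-155 + 49 + 38416) - 18135) = 140*(38310 - 18135) = 140*20175 = 2824500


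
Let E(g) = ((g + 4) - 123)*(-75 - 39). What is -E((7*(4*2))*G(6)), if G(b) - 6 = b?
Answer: 63042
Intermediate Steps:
G(b) = 6 + b
E(g) = 13566 - 114*g (E(g) = ((4 + g) - 123)*(-114) = (-119 + g)*(-114) = 13566 - 114*g)
-E((7*(4*2))*G(6)) = -(13566 - 114*7*(4*2)*(6 + 6)) = -(13566 - 114*7*8*12) = -(13566 - 6384*12) = -(13566 - 114*672) = -(13566 - 76608) = -1*(-63042) = 63042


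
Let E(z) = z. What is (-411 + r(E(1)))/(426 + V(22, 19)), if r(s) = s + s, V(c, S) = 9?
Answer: -409/435 ≈ -0.94023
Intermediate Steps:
r(s) = 2*s
(-411 + r(E(1)))/(426 + V(22, 19)) = (-411 + 2*1)/(426 + 9) = (-411 + 2)/435 = -409*1/435 = -409/435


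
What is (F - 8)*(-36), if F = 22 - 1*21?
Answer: 252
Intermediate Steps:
F = 1 (F = 22 - 21 = 1)
(F - 8)*(-36) = (1 - 8)*(-36) = -7*(-36) = 252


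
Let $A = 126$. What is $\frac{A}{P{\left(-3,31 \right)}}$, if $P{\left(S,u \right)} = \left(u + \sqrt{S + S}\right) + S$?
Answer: $\frac{1764}{395} - \frac{63 i \sqrt{6}}{395} \approx 4.4658 - 0.39068 i$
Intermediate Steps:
$P{\left(S,u \right)} = S + u + \sqrt{2} \sqrt{S}$ ($P{\left(S,u \right)} = \left(u + \sqrt{2 S}\right) + S = \left(u + \sqrt{2} \sqrt{S}\right) + S = S + u + \sqrt{2} \sqrt{S}$)
$\frac{A}{P{\left(-3,31 \right)}} = \frac{126}{-3 + 31 + \sqrt{2} \sqrt{-3}} = \frac{126}{-3 + 31 + \sqrt{2} i \sqrt{3}} = \frac{126}{-3 + 31 + i \sqrt{6}} = \frac{126}{28 + i \sqrt{6}}$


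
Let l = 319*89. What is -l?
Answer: -28391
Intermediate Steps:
l = 28391
-l = -1*28391 = -28391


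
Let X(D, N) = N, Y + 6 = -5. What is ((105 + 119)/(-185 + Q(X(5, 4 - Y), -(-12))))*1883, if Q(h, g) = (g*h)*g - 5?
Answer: 210896/985 ≈ 214.11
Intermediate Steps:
Y = -11 (Y = -6 - 5 = -11)
Q(h, g) = -5 + h*g² (Q(h, g) = h*g² - 5 = -5 + h*g²)
((105 + 119)/(-185 + Q(X(5, 4 - Y), -(-12))))*1883 = ((105 + 119)/(-185 + (-5 + (4 - 1*(-11))*(-(-12))²)))*1883 = (224/(-185 + (-5 + (4 + 11)*(-3*(-4))²)))*1883 = (224/(-185 + (-5 + 15*12²)))*1883 = (224/(-185 + (-5 + 15*144)))*1883 = (224/(-185 + (-5 + 2160)))*1883 = (224/(-185 + 2155))*1883 = (224/1970)*1883 = (224*(1/1970))*1883 = (112/985)*1883 = 210896/985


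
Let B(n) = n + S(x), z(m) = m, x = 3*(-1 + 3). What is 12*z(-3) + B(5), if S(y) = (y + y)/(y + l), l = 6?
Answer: -30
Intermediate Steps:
x = 6 (x = 3*2 = 6)
S(y) = 2*y/(6 + y) (S(y) = (y + y)/(y + 6) = (2*y)/(6 + y) = 2*y/(6 + y))
B(n) = 1 + n (B(n) = n + 2*6/(6 + 6) = n + 2*6/12 = n + 2*6*(1/12) = n + 1 = 1 + n)
12*z(-3) + B(5) = 12*(-3) + (1 + 5) = -36 + 6 = -30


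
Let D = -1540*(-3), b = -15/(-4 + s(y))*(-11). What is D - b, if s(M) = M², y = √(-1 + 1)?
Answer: 18645/4 ≈ 4661.3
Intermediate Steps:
y = 0 (y = √0 = 0)
b = -165/4 (b = -15/(-4 + 0²)*(-11) = -15/(-4 + 0)*(-11) = -15/(-4)*(-11) = -15*(-¼)*(-11) = (15/4)*(-11) = -165/4 ≈ -41.250)
D = 4620
D - b = 4620 - 1*(-165/4) = 4620 + 165/4 = 18645/4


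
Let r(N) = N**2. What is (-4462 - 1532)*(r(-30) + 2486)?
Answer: -20295684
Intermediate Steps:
(-4462 - 1532)*(r(-30) + 2486) = (-4462 - 1532)*((-30)**2 + 2486) = -5994*(900 + 2486) = -5994*3386 = -20295684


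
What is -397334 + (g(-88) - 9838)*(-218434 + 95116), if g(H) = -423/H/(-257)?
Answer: 13714426717957/11308 ≈ 1.2128e+9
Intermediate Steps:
g(H) = 423/(257*H) (g(H) = -423/H*(-1/257) = 423/(257*H))
-397334 + (g(-88) - 9838)*(-218434 + 95116) = -397334 + ((423/257)/(-88) - 9838)*(-218434 + 95116) = -397334 + ((423/257)*(-1/88) - 9838)*(-123318) = -397334 + (-423/22616 - 9838)*(-123318) = -397334 - 222496631/22616*(-123318) = -397334 + 13718919770829/11308 = 13714426717957/11308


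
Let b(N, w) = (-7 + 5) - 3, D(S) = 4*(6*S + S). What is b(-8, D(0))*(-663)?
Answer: 3315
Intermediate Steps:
D(S) = 28*S (D(S) = 4*(7*S) = 28*S)
b(N, w) = -5 (b(N, w) = -2 - 3 = -5)
b(-8, D(0))*(-663) = -5*(-663) = 3315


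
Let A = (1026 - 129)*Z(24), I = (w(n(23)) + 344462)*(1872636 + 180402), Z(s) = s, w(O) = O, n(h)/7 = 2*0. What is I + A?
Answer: 707193597084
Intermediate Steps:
n(h) = 0 (n(h) = 7*(2*0) = 7*0 = 0)
I = 707193575556 (I = (0 + 344462)*(1872636 + 180402) = 344462*2053038 = 707193575556)
A = 21528 (A = (1026 - 129)*24 = 897*24 = 21528)
I + A = 707193575556 + 21528 = 707193597084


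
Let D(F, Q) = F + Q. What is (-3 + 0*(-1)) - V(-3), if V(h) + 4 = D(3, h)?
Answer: 1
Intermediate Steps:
V(h) = -1 + h (V(h) = -4 + (3 + h) = -1 + h)
(-3 + 0*(-1)) - V(-3) = (-3 + 0*(-1)) - (-1 - 3) = (-3 + 0) - 1*(-4) = -3 + 4 = 1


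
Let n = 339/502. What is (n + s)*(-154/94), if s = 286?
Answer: -11081147/23594 ≈ -469.66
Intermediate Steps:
n = 339/502 (n = 339*(1/502) = 339/502 ≈ 0.67530)
(n + s)*(-154/94) = (339/502 + 286)*(-154/94) = 143911*(-154*1/94)/502 = (143911/502)*(-77/47) = -11081147/23594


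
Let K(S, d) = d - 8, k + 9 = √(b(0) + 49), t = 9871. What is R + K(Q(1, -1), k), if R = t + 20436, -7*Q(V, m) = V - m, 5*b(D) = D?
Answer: 30297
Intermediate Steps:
b(D) = D/5
k = -2 (k = -9 + √((⅕)*0 + 49) = -9 + √(0 + 49) = -9 + √49 = -9 + 7 = -2)
Q(V, m) = -V/7 + m/7 (Q(V, m) = -(V - m)/7 = -V/7 + m/7)
K(S, d) = -8 + d
R = 30307 (R = 9871 + 20436 = 30307)
R + K(Q(1, -1), k) = 30307 + (-8 - 2) = 30307 - 10 = 30297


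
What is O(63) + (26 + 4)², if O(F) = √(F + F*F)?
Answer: 900 + 24*√7 ≈ 963.50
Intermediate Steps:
O(F) = √(F + F²)
O(63) + (26 + 4)² = √(63*(1 + 63)) + (26 + 4)² = √(63*64) + 30² = √4032 + 900 = 24*√7 + 900 = 900 + 24*√7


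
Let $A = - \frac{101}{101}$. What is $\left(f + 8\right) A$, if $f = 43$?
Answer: $-51$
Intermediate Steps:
$A = -1$ ($A = \left(-101\right) \frac{1}{101} = -1$)
$\left(f + 8\right) A = \left(43 + 8\right) \left(-1\right) = 51 \left(-1\right) = -51$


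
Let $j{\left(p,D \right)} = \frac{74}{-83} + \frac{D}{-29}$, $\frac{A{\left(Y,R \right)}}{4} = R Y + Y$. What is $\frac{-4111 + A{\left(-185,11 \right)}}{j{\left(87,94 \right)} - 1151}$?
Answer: $\frac{31269337}{2780405} \approx 11.246$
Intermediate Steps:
$A{\left(Y,R \right)} = 4 Y + 4 R Y$ ($A{\left(Y,R \right)} = 4 \left(R Y + Y\right) = 4 \left(Y + R Y\right) = 4 Y + 4 R Y$)
$j{\left(p,D \right)} = - \frac{74}{83} - \frac{D}{29}$ ($j{\left(p,D \right)} = 74 \left(- \frac{1}{83}\right) + D \left(- \frac{1}{29}\right) = - \frac{74}{83} - \frac{D}{29}$)
$\frac{-4111 + A{\left(-185,11 \right)}}{j{\left(87,94 \right)} - 1151} = \frac{-4111 + 4 \left(-185\right) \left(1 + 11\right)}{\left(- \frac{74}{83} - \frac{94}{29}\right) - 1151} = \frac{-4111 + 4 \left(-185\right) 12}{\left(- \frac{74}{83} - \frac{94}{29}\right) - 1151} = \frac{-4111 - 8880}{- \frac{9948}{2407} - 1151} = - \frac{12991}{- \frac{2780405}{2407}} = \left(-12991\right) \left(- \frac{2407}{2780405}\right) = \frac{31269337}{2780405}$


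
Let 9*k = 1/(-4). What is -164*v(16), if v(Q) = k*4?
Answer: 164/9 ≈ 18.222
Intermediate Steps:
k = -1/36 (k = (1/9)/(-4) = (1/9)*(-1/4) = -1/36 ≈ -0.027778)
v(Q) = -1/9 (v(Q) = -1/36*4 = -1/9)
-164*v(16) = -164*(-1/9) = 164/9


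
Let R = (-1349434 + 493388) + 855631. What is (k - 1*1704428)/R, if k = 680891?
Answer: 1023537/415 ≈ 2466.4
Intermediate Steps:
R = -415 (R = -856046 + 855631 = -415)
(k - 1*1704428)/R = (680891 - 1*1704428)/(-415) = (680891 - 1704428)*(-1/415) = -1023537*(-1/415) = 1023537/415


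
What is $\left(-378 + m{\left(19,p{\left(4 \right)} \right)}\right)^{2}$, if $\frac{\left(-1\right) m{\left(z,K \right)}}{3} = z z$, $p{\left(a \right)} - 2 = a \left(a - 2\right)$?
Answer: $2134521$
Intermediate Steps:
$p{\left(a \right)} = 2 + a \left(-2 + a\right)$ ($p{\left(a \right)} = 2 + a \left(a - 2\right) = 2 + a \left(-2 + a\right)$)
$m{\left(z,K \right)} = - 3 z^{2}$ ($m{\left(z,K \right)} = - 3 z z = - 3 z^{2}$)
$\left(-378 + m{\left(19,p{\left(4 \right)} \right)}\right)^{2} = \left(-378 - 3 \cdot 19^{2}\right)^{2} = \left(-378 - 1083\right)^{2} = \left(-1461\right)^{2} = 2134521$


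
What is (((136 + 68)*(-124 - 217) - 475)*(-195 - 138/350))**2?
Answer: 5735610988610836356/30625 ≈ 1.8729e+14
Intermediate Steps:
(((136 + 68)*(-124 - 217) - 475)*(-195 - 138/350))**2 = ((204*(-341) - 475)*(-195 - 138*1/350))**2 = ((-69564 - 475)*(-195 - 69/175))**2 = (-70039*(-34194/175))**2 = (2394913566/175)**2 = 5735610988610836356/30625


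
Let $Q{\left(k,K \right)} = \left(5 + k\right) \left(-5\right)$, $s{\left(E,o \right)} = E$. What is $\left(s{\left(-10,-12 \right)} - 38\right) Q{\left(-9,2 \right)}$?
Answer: $-960$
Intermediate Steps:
$Q{\left(k,K \right)} = -25 - 5 k$
$\left(s{\left(-10,-12 \right)} - 38\right) Q{\left(-9,2 \right)} = \left(-10 - 38\right) \left(-25 - -45\right) = - 48 \left(-25 + 45\right) = \left(-48\right) 20 = -960$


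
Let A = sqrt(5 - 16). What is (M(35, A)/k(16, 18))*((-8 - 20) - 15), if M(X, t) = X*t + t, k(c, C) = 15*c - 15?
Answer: -172*I*sqrt(11)/25 ≈ -22.818*I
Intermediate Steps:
A = I*sqrt(11) (A = sqrt(-11) = I*sqrt(11) ≈ 3.3166*I)
k(c, C) = -15 + 15*c
M(X, t) = t + X*t
(M(35, A)/k(16, 18))*((-8 - 20) - 15) = (((I*sqrt(11))*(1 + 35))/(-15 + 15*16))*((-8 - 20) - 15) = (((I*sqrt(11))*36)/(-15 + 240))*(-28 - 15) = ((36*I*sqrt(11))/225)*(-43) = ((36*I*sqrt(11))*(1/225))*(-43) = (4*I*sqrt(11)/25)*(-43) = -172*I*sqrt(11)/25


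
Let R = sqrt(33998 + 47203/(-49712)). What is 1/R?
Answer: 4*sqrt(3452347591)/43334907 ≈ 0.0054235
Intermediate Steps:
R = 3*sqrt(3452347591)/956 (R = sqrt(33998 + 47203*(-1/49712)) = sqrt(33998 - 3631/3824) = sqrt(130004721/3824) = 3*sqrt(3452347591)/956 ≈ 184.38)
1/R = 1/(3*sqrt(3452347591)/956) = 4*sqrt(3452347591)/43334907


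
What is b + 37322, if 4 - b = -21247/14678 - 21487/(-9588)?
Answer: 2626437873257/70366332 ≈ 37325.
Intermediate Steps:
b = 225630353/70366332 (b = 4 - (-21247/14678 - 21487/(-9588)) = 4 - (-21247*1/14678 - 21487*(-1/9588)) = 4 - (-21247/14678 + 21487/9588) = 4 - 1*55834975/70366332 = 4 - 55834975/70366332 = 225630353/70366332 ≈ 3.2065)
b + 37322 = 225630353/70366332 + 37322 = 2626437873257/70366332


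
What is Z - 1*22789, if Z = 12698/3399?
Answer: -77447113/3399 ≈ -22785.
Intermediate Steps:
Z = 12698/3399 (Z = 12698*(1/3399) = 12698/3399 ≈ 3.7358)
Z - 1*22789 = 12698/3399 - 1*22789 = 12698/3399 - 22789 = -77447113/3399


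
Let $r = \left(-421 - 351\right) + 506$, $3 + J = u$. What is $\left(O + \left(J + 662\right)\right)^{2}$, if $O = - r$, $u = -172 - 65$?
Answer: $473344$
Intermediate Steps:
$u = -237$ ($u = -172 - 65 = -237$)
$J = -240$ ($J = -3 - 237 = -240$)
$r = -266$ ($r = -772 + 506 = -266$)
$O = 266$ ($O = \left(-1\right) \left(-266\right) = 266$)
$\left(O + \left(J + 662\right)\right)^{2} = \left(266 + \left(-240 + 662\right)\right)^{2} = \left(266 + 422\right)^{2} = 688^{2} = 473344$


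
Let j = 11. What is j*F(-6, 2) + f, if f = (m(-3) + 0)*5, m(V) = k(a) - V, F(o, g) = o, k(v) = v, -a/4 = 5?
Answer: -151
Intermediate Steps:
a = -20 (a = -4*5 = -20)
m(V) = -20 - V
f = -85 (f = ((-20 - 1*(-3)) + 0)*5 = ((-20 + 3) + 0)*5 = (-17 + 0)*5 = -17*5 = -85)
j*F(-6, 2) + f = 11*(-6) - 85 = -66 - 85 = -151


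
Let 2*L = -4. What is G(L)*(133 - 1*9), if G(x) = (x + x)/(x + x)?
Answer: 124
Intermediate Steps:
L = -2 (L = (½)*(-4) = -2)
G(x) = 1 (G(x) = (2*x)/((2*x)) = (2*x)*(1/(2*x)) = 1)
G(L)*(133 - 1*9) = 1*(133 - 1*9) = 1*(133 - 9) = 1*124 = 124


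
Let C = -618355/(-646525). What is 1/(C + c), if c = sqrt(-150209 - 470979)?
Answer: 15991278655/10386143872249941 - 33439566050*I*sqrt(155297)/10386143872249941 ≈ 1.5397e-6 - 0.0012688*I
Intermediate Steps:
C = 123671/129305 (C = -618355*(-1/646525) = 123671/129305 ≈ 0.95643)
c = 2*I*sqrt(155297) (c = sqrt(-621188) = 2*I*sqrt(155297) ≈ 788.15*I)
1/(C + c) = 1/(123671/129305 + 2*I*sqrt(155297))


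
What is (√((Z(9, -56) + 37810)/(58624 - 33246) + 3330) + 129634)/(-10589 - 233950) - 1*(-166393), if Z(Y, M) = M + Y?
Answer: 40689448193/244539 - √2145621153134/6205910742 ≈ 1.6639e+5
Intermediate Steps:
(√((Z(9, -56) + 37810)/(58624 - 33246) + 3330) + 129634)/(-10589 - 233950) - 1*(-166393) = (√(((-56 + 9) + 37810)/(58624 - 33246) + 3330) + 129634)/(-10589 - 233950) - 1*(-166393) = (√((-47 + 37810)/25378 + 3330) + 129634)/(-244539) + 166393 = (√(37763*(1/25378) + 3330) + 129634)*(-1/244539) + 166393 = (√(37763/25378 + 3330) + 129634)*(-1/244539) + 166393 = (√(84546503/25378) + 129634)*(-1/244539) + 166393 = (√2145621153134/25378 + 129634)*(-1/244539) + 166393 = (129634 + √2145621153134/25378)*(-1/244539) + 166393 = (-129634/244539 - √2145621153134/6205910742) + 166393 = 40689448193/244539 - √2145621153134/6205910742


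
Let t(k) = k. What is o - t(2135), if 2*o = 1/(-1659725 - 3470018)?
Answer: -21904002611/10259486 ≈ -2135.0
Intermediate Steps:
o = -1/10259486 (o = 1/(2*(-1659725 - 3470018)) = (½)/(-5129743) = (½)*(-1/5129743) = -1/10259486 ≈ -9.7471e-8)
o - t(2135) = -1/10259486 - 1*2135 = -1/10259486 - 2135 = -21904002611/10259486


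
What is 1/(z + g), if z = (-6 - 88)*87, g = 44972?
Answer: 1/36794 ≈ 2.7178e-5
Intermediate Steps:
z = -8178 (z = -94*87 = -8178)
1/(z + g) = 1/(-8178 + 44972) = 1/36794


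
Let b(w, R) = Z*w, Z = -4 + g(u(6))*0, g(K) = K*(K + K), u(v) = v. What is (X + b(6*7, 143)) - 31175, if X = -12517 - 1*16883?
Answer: -60743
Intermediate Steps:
X = -29400 (X = -12517 - 16883 = -29400)
g(K) = 2*K² (g(K) = K*(2*K) = 2*K²)
Z = -4 (Z = -4 + (2*6²)*0 = -4 + (2*36)*0 = -4 + 72*0 = -4 + 0 = -4)
b(w, R) = -4*w
(X + b(6*7, 143)) - 31175 = (-29400 - 24*7) - 31175 = (-29400 - 4*42) - 31175 = (-29400 - 168) - 31175 = -29568 - 31175 = -60743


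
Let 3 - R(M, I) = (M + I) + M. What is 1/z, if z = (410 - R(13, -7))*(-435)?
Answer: -1/185310 ≈ -5.3964e-6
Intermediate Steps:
R(M, I) = 3 - I - 2*M (R(M, I) = 3 - ((M + I) + M) = 3 - ((I + M) + M) = 3 - (I + 2*M) = 3 + (-I - 2*M) = 3 - I - 2*M)
z = -185310 (z = (410 - (3 - 1*(-7) - 2*13))*(-435) = (410 - (3 + 7 - 26))*(-435) = (410 - 1*(-16))*(-435) = (410 + 16)*(-435) = 426*(-435) = -185310)
1/z = 1/(-185310) = -1/185310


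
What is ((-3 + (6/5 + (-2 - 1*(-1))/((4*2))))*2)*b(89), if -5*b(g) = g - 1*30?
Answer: 4543/100 ≈ 45.430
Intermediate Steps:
b(g) = 6 - g/5 (b(g) = -(g - 1*30)/5 = -(g - 30)/5 = -(-30 + g)/5 = 6 - g/5)
((-3 + (6/5 + (-2 - 1*(-1))/((4*2))))*2)*b(89) = ((-3 + (6/5 + (-2 - 1*(-1))/((4*2))))*2)*(6 - ⅕*89) = ((-3 + (6*(⅕) + (-2 + 1)/8))*2)*(6 - 89/5) = ((-3 + (6/5 - 1*⅛))*2)*(-59/5) = ((-3 + (6/5 - ⅛))*2)*(-59/5) = ((-3 + 43/40)*2)*(-59/5) = -77/40*2*(-59/5) = -77/20*(-59/5) = 4543/100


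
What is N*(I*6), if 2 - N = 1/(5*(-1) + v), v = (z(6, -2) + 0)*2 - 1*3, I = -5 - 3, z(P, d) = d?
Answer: -100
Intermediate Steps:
I = -8
v = -7 (v = (-2 + 0)*2 - 1*3 = -2*2 - 3 = -4 - 3 = -7)
N = 25/12 (N = 2 - 1/(5*(-1) - 7) = 2 - 1/(-5 - 7) = 2 - 1/(-12) = 2 - 1*(-1/12) = 2 + 1/12 = 25/12 ≈ 2.0833)
N*(I*6) = 25*(-8*6)/12 = (25/12)*(-48) = -100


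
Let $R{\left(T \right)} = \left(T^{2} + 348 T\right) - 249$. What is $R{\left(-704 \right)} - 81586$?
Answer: $168789$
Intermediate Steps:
$R{\left(T \right)} = -249 + T^{2} + 348 T$
$R{\left(-704 \right)} - 81586 = \left(-249 + \left(-704\right)^{2} + 348 \left(-704\right)\right) - 81586 = \left(-249 + 495616 - 244992\right) - 81586 = 250375 - 81586 = 168789$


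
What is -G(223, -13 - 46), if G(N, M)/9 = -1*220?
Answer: 1980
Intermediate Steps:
G(N, M) = -1980 (G(N, M) = 9*(-1*220) = 9*(-220) = -1980)
-G(223, -13 - 46) = -1*(-1980) = 1980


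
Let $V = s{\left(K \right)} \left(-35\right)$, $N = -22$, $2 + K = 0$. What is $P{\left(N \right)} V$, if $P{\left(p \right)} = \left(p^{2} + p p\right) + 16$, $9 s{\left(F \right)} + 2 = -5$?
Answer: $\frac{80360}{3} \approx 26787.0$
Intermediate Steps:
$K = -2$ ($K = -2 + 0 = -2$)
$s{\left(F \right)} = - \frac{7}{9}$ ($s{\left(F \right)} = - \frac{2}{9} + \frac{1}{9} \left(-5\right) = - \frac{2}{9} - \frac{5}{9} = - \frac{7}{9}$)
$P{\left(p \right)} = 16 + 2 p^{2}$ ($P{\left(p \right)} = \left(p^{2} + p^{2}\right) + 16 = 2 p^{2} + 16 = 16 + 2 p^{2}$)
$V = \frac{245}{9}$ ($V = \left(- \frac{7}{9}\right) \left(-35\right) = \frac{245}{9} \approx 27.222$)
$P{\left(N \right)} V = \left(16 + 2 \left(-22\right)^{2}\right) \frac{245}{9} = \left(16 + 2 \cdot 484\right) \frac{245}{9} = \left(16 + 968\right) \frac{245}{9} = 984 \cdot \frac{245}{9} = \frac{80360}{3}$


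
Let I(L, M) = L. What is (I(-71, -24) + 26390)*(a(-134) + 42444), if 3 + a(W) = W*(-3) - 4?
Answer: 1127479641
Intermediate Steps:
a(W) = -7 - 3*W (a(W) = -3 + (W*(-3) - 4) = -3 + (-3*W - 4) = -3 + (-4 - 3*W) = -7 - 3*W)
(I(-71, -24) + 26390)*(a(-134) + 42444) = (-71 + 26390)*((-7 - 3*(-134)) + 42444) = 26319*((-7 + 402) + 42444) = 26319*(395 + 42444) = 26319*42839 = 1127479641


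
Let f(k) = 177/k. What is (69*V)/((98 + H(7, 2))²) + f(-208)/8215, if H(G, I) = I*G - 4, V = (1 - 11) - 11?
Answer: -4302083/34601580 ≈ -0.12433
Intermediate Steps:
V = -21 (V = -10 - 11 = -21)
H(G, I) = -4 + G*I (H(G, I) = G*I - 4 = -4 + G*I)
(69*V)/((98 + H(7, 2))²) + f(-208)/8215 = (69*(-21))/((98 + (-4 + 7*2))²) + (177/(-208))/8215 = -1449/(98 + (-4 + 14))² + (177*(-1/208))*(1/8215) = -1449/(98 + 10)² - 177/208*1/8215 = -1449/(108²) - 177/1708720 = -1449/11664 - 177/1708720 = -1449*1/11664 - 177/1708720 = -161/1296 - 177/1708720 = -4302083/34601580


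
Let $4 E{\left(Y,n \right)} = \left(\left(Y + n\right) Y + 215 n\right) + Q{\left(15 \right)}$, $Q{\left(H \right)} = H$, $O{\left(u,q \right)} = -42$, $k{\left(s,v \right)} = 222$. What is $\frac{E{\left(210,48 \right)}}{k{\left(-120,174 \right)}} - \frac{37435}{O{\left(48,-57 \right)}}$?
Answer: $\frac{5991985}{6216} \approx 963.96$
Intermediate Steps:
$E{\left(Y,n \right)} = \frac{15}{4} + \frac{215 n}{4} + \frac{Y \left(Y + n\right)}{4}$ ($E{\left(Y,n \right)} = \frac{\left(\left(Y + n\right) Y + 215 n\right) + 15}{4} = \frac{\left(Y \left(Y + n\right) + 215 n\right) + 15}{4} = \frac{\left(215 n + Y \left(Y + n\right)\right) + 15}{4} = \frac{15 + 215 n + Y \left(Y + n\right)}{4} = \frac{15}{4} + \frac{215 n}{4} + \frac{Y \left(Y + n\right)}{4}$)
$\frac{E{\left(210,48 \right)}}{k{\left(-120,174 \right)}} - \frac{37435}{O{\left(48,-57 \right)}} = \frac{\frac{15}{4} + \frac{210^{2}}{4} + \frac{215}{4} \cdot 48 + \frac{1}{4} \cdot 210 \cdot 48}{222} - \frac{37435}{-42} = \left(\frac{15}{4} + \frac{1}{4} \cdot 44100 + 2580 + 2520\right) \frac{1}{222} - - \frac{37435}{42} = \left(\frac{15}{4} + 11025 + 2580 + 2520\right) \frac{1}{222} + \frac{37435}{42} = \frac{64515}{4} \cdot \frac{1}{222} + \frac{37435}{42} = \frac{21505}{296} + \frac{37435}{42} = \frac{5991985}{6216}$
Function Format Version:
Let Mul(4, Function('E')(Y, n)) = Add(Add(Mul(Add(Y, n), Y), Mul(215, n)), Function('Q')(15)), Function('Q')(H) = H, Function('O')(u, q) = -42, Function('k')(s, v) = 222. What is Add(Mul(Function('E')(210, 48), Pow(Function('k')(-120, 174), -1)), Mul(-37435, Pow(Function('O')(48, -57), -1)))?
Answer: Rational(5991985, 6216) ≈ 963.96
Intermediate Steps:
Function('E')(Y, n) = Add(Rational(15, 4), Mul(Rational(215, 4), n), Mul(Rational(1, 4), Y, Add(Y, n))) (Function('E')(Y, n) = Mul(Rational(1, 4), Add(Add(Mul(Add(Y, n), Y), Mul(215, n)), 15)) = Mul(Rational(1, 4), Add(Add(Mul(Y, Add(Y, n)), Mul(215, n)), 15)) = Mul(Rational(1, 4), Add(Add(Mul(215, n), Mul(Y, Add(Y, n))), 15)) = Mul(Rational(1, 4), Add(15, Mul(215, n), Mul(Y, Add(Y, n)))) = Add(Rational(15, 4), Mul(Rational(215, 4), n), Mul(Rational(1, 4), Y, Add(Y, n))))
Add(Mul(Function('E')(210, 48), Pow(Function('k')(-120, 174), -1)), Mul(-37435, Pow(Function('O')(48, -57), -1))) = Add(Mul(Add(Rational(15, 4), Mul(Rational(1, 4), Pow(210, 2)), Mul(Rational(215, 4), 48), Mul(Rational(1, 4), 210, 48)), Pow(222, -1)), Mul(-37435, Pow(-42, -1))) = Add(Mul(Add(Rational(15, 4), Mul(Rational(1, 4), 44100), 2580, 2520), Rational(1, 222)), Mul(-37435, Rational(-1, 42))) = Add(Mul(Add(Rational(15, 4), 11025, 2580, 2520), Rational(1, 222)), Rational(37435, 42)) = Add(Mul(Rational(64515, 4), Rational(1, 222)), Rational(37435, 42)) = Add(Rational(21505, 296), Rational(37435, 42)) = Rational(5991985, 6216)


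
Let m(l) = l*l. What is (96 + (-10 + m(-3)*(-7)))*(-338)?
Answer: -7774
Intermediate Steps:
m(l) = l**2
(96 + (-10 + m(-3)*(-7)))*(-338) = (96 + (-10 + (-3)**2*(-7)))*(-338) = (96 + (-10 + 9*(-7)))*(-338) = (96 + (-10 - 63))*(-338) = (96 - 73)*(-338) = 23*(-338) = -7774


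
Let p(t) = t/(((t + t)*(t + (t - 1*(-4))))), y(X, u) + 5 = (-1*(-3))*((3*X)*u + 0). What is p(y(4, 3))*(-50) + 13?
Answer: 541/42 ≈ 12.881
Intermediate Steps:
y(X, u) = -5 + 9*X*u (y(X, u) = -5 + (-1*(-3))*((3*X)*u + 0) = -5 + 3*(3*X*u + 0) = -5 + 3*(3*X*u) = -5 + 9*X*u)
p(t) = 1/(2*(4 + 2*t)) (p(t) = t/(((2*t)*(t + (t + 4)))) = t/(((2*t)*(t + (4 + t)))) = t/(((2*t)*(4 + 2*t))) = t/((2*t*(4 + 2*t))) = t*(1/(2*t*(4 + 2*t))) = 1/(2*(4 + 2*t)))
p(y(4, 3))*(-50) + 13 = (1/(4*(2 + (-5 + 9*4*3))))*(-50) + 13 = (1/(4*(2 + (-5 + 108))))*(-50) + 13 = (1/(4*(2 + 103)))*(-50) + 13 = ((¼)/105)*(-50) + 13 = ((¼)*(1/105))*(-50) + 13 = (1/420)*(-50) + 13 = -5/42 + 13 = 541/42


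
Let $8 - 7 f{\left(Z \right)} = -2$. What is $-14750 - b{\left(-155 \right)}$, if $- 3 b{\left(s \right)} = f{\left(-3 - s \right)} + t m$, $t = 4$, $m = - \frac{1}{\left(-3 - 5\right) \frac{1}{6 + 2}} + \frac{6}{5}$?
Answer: $- \frac{1548392}{105} \approx -14747.0$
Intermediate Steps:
$m = \frac{11}{5}$ ($m = - \frac{1}{\left(-8\right) \frac{1}{8}} + 6 \cdot \frac{1}{5} = - \frac{1}{\left(-8\right) \frac{1}{8}} + \frac{6}{5} = - \frac{1}{-1} + \frac{6}{5} = \left(-1\right) \left(-1\right) + \frac{6}{5} = 1 + \frac{6}{5} = \frac{11}{5} \approx 2.2$)
$f{\left(Z \right)} = \frac{10}{7}$ ($f{\left(Z \right)} = \frac{8}{7} - - \frac{2}{7} = \frac{8}{7} + \frac{2}{7} = \frac{10}{7}$)
$b{\left(s \right)} = - \frac{358}{105}$ ($b{\left(s \right)} = - \frac{\frac{10}{7} + 4 \cdot \frac{11}{5}}{3} = - \frac{\frac{10}{7} + \frac{44}{5}}{3} = \left(- \frac{1}{3}\right) \frac{358}{35} = - \frac{358}{105}$)
$-14750 - b{\left(-155 \right)} = -14750 - - \frac{358}{105} = -14750 + \frac{358}{105} = - \frac{1548392}{105}$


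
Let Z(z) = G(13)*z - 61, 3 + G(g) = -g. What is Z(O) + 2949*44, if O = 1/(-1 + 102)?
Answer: 13099179/101 ≈ 1.2969e+5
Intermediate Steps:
G(g) = -3 - g
O = 1/101 ≈ 0.0099010
Z(z) = -61 - 16*z (Z(z) = (-3 - 1*13)*z - 61 = (-3 - 13)*z - 61 = -16*z - 61 = -61 - 16*z)
Z(O) + 2949*44 = (-61 - 16*1/101) + 2949*44 = (-61 - 16/101) + 129756 = -6177/101 + 129756 = 13099179/101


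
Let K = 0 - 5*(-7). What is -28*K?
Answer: -980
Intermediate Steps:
K = 35 (K = 0 + 35 = 35)
-28*K = -28*35 = -980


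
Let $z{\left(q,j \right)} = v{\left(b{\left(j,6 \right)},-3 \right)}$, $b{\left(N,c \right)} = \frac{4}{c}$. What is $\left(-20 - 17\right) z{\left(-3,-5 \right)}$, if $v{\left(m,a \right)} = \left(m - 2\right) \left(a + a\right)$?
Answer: $-296$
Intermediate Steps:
$v{\left(m,a \right)} = 2 a \left(-2 + m\right)$ ($v{\left(m,a \right)} = \left(-2 + m\right) 2 a = 2 a \left(-2 + m\right)$)
$z{\left(q,j \right)} = 8$ ($z{\left(q,j \right)} = 2 \left(-3\right) \left(-2 + \frac{4}{6}\right) = 2 \left(-3\right) \left(-2 + 4 \cdot \frac{1}{6}\right) = 2 \left(-3\right) \left(-2 + \frac{2}{3}\right) = 2 \left(-3\right) \left(- \frac{4}{3}\right) = 8$)
$\left(-20 - 17\right) z{\left(-3,-5 \right)} = \left(-20 - 17\right) 8 = \left(-37\right) 8 = -296$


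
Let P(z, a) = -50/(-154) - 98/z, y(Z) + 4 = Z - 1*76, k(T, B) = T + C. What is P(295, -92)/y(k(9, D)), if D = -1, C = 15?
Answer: 171/1272040 ≈ 0.00013443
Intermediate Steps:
k(T, B) = 15 + T (k(T, B) = T + 15 = 15 + T)
y(Z) = -80 + Z (y(Z) = -4 + (Z - 1*76) = -4 + (Z - 76) = -4 + (-76 + Z) = -80 + Z)
P(z, a) = 25/77 - 98/z (P(z, a) = -50*(-1/154) - 98/z = 25/77 - 98/z)
P(295, -92)/y(k(9, D)) = (25/77 - 98/295)/(-80 + (15 + 9)) = (25/77 - 98*1/295)/(-80 + 24) = (25/77 - 98/295)/(-56) = -171/22715*(-1/56) = 171/1272040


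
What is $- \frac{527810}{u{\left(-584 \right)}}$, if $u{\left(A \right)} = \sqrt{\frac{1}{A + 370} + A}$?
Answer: $\frac{527810 i \sqrt{26745078}}{124977} \approx 21841.0 i$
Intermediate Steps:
$u{\left(A \right)} = \sqrt{A + \frac{1}{370 + A}}$ ($u{\left(A \right)} = \sqrt{\frac{1}{370 + A} + A} = \sqrt{A + \frac{1}{370 + A}}$)
$- \frac{527810}{u{\left(-584 \right)}} = - \frac{527810}{\sqrt{\frac{1 - 584 \left(370 - 584\right)}{370 - 584}}} = - \frac{527810}{\sqrt{\frac{1 - -124976}{-214}}} = - \frac{527810}{\sqrt{- \frac{1 + 124976}{214}}} = - \frac{527810}{\sqrt{\left(- \frac{1}{214}\right) 124977}} = - \frac{527810}{\sqrt{- \frac{124977}{214}}} = - \frac{527810}{\frac{1}{214} i \sqrt{26745078}} = - 527810 \left(- \frac{i \sqrt{26745078}}{124977}\right) = \frac{527810 i \sqrt{26745078}}{124977}$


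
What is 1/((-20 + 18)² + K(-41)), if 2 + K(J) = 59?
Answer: 1/61 ≈ 0.016393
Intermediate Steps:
K(J) = 57 (K(J) = -2 + 59 = 57)
1/((-20 + 18)² + K(-41)) = 1/((-20 + 18)² + 57) = 1/((-2)² + 57) = 1/(4 + 57) = 1/61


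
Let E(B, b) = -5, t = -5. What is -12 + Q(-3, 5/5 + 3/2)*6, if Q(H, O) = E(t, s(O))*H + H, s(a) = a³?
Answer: 60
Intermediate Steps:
Q(H, O) = -4*H (Q(H, O) = -5*H + H = -4*H)
-12 + Q(-3, 5/5 + 3/2)*6 = -12 - 4*(-3)*6 = -12 + 12*6 = -12 + 72 = 60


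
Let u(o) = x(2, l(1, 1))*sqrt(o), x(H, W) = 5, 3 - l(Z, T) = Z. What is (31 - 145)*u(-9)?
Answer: -1710*I ≈ -1710.0*I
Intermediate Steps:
l(Z, T) = 3 - Z
u(o) = 5*sqrt(o)
(31 - 145)*u(-9) = (31 - 145)*(5*sqrt(-9)) = -570*3*I = -1710*I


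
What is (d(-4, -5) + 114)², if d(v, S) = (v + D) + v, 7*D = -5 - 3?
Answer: 538756/49 ≈ 10995.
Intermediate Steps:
D = -8/7 (D = (-5 - 3)/7 = (⅐)*(-8) = -8/7 ≈ -1.1429)
d(v, S) = -8/7 + 2*v (d(v, S) = (v - 8/7) + v = (-8/7 + v) + v = -8/7 + 2*v)
(d(-4, -5) + 114)² = ((-8/7 + 2*(-4)) + 114)² = ((-8/7 - 8) + 114)² = (-64/7 + 114)² = (734/7)² = 538756/49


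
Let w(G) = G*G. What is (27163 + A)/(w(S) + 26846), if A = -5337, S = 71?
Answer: 21826/31887 ≈ 0.68448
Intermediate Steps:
w(G) = G²
(27163 + A)/(w(S) + 26846) = (27163 - 5337)/(71² + 26846) = 21826/(5041 + 26846) = 21826/31887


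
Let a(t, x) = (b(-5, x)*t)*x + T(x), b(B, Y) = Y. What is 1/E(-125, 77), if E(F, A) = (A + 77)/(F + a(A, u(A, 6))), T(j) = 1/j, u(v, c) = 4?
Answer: 4429/616 ≈ 7.1899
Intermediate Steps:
a(t, x) = 1/x + t*x² (a(t, x) = (x*t)*x + 1/x = (t*x)*x + 1/x = t*x² + 1/x = 1/x + t*x²)
E(F, A) = (77 + A)/(¼ + F + 16*A) (E(F, A) = (A + 77)/(F + (1 + A*4³)/4) = (77 + A)/(F + (1 + A*64)/4) = (77 + A)/(F + (1 + 64*A)/4) = (77 + A)/(F + (¼ + 16*A)) = (77 + A)/(¼ + F + 16*A))
1/E(-125, 77) = 1/(4*(77 + 77)/(1 + 4*(-125) + 64*77)) = 1/(4*154/(1 - 500 + 4928)) = 1/(4*154/4429) = 1/(4*(1/4429)*154) = 1/(616/4429) = 4429/616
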